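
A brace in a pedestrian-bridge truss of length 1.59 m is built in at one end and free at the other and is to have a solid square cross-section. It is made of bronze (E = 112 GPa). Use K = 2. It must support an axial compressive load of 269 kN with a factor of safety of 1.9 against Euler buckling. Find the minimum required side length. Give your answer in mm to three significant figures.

Required P_cr = n·P = 1.9 × 269 = 511.1 kN
L_e = K·L = 2 × 1.59 = 3.180 m
Required I = P_cr·L_e²/(π²E) = 5.111×10^5 × 3.180² / (π² × 1.12×10^11) = 4.676×10^-6 m⁴
I_req = 4.676×10^6 mm⁴
Solid square: I = a⁴/12  ⇒  a = (12I)^(1/4) = (12×4.676×10^6)^(1/4) = 86.5 mm

a ≈ 86.5 mm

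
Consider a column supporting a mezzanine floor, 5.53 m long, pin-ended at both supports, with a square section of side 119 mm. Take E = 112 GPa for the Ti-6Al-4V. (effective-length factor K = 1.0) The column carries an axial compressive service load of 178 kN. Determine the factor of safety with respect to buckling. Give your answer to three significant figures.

I = a⁴/12 = 119⁴/12 = 1.671×10^7 mm⁴
I = 1.671×10^7 mm⁴ = 1.671×10^-5 m⁴
Effective length L_e = K·L = 1 × 5.53 = 5.530 m
P_cr = π²EI / L_e² = π² × 112×10⁹ × 1.671×10^-5 / 5.530² = 6.041×10^5 N
Factor of safety n = P_cr / P = 604.05 / 178 = 3.39

n ≈ 3.39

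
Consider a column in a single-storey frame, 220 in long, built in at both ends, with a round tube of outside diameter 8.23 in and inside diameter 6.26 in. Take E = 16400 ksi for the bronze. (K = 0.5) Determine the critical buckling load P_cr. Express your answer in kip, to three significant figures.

d_o = 8.23 in, d_i = 6.26 in
I = π(d_o⁴ − d_i⁴)/64 = π(8.23⁴ − 6.260⁴)/64 = 149.8 in⁴
Effective length L_e = K·L = 0.5 × 220 = 110.0 in
P_cr = π²EI / L_e² = π² × 16400×10³ × 149.8 / 110.0² = 2.004×10^6 lb

P_cr ≈ 2000 kip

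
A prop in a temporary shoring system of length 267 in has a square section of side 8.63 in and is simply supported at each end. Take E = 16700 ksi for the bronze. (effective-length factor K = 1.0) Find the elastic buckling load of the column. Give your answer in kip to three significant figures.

P_cr ≈ 1070 kip

I = a⁴/12 = 8.63⁴/12 = 462.2 in⁴
Effective length L_e = K·L = 1 × 267 = 267.0 in
P_cr = π²EI / L_e² = π² × 16700×10³ × 462.2 / 267.0² = 1.069×10^6 lb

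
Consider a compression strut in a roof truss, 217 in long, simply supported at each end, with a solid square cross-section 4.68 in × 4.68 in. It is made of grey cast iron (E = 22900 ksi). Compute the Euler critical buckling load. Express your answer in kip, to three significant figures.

I = a⁴/12 = 4.68⁴/12 = 39.98 in⁴
Effective length L_e = K·L = 1 × 217 = 217.0 in
P_cr = π²EI / L_e² = π² × 22900×10³ × 39.98 / 217.0² = 1.919×10^5 lb

P_cr ≈ 192 kip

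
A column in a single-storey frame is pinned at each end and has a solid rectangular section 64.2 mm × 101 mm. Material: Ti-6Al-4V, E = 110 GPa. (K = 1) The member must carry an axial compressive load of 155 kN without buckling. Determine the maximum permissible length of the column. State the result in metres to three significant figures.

Buckling occurs about the weak axis: I_min = h·b³/12 with b = 64.2 mm (the shorter side).
I_min = 101×64.2³/12 = 2.227×10^6 mm⁴
I = 2.227×10^-6 m⁴
At the buckling limit P_cr = P = 1.550×10^5 N
From P_cr = π²EI/(K·L)²:  L = (1/K)·√(π²EI/P_cr) = (1/1)·√(π²×1.10×10^11×2.227×10^-6/1.550×10^5)
L = 3.95 m

L_max ≈ 3.95 m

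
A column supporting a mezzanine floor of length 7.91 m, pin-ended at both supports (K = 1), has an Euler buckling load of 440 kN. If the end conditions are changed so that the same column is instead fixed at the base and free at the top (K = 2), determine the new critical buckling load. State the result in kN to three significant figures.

P_cr ≈ 110 kN

P_cr ∝ 1/K², so P_cr,new = P_cr,old × (K_old/K_new)² = 440 × (1/2)²
= 440 × 0.2500 = 110 kN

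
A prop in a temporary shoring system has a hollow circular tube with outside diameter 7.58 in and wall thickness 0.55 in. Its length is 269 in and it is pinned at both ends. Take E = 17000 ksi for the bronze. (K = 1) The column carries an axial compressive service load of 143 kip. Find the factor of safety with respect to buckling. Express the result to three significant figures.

Inner diameter d_i = 7.58 − 2×0.55 = 6.480 in
I = π(d_o⁴ − d_i⁴)/64 = π(7.58⁴ − 6.480⁴)/64 = 75.50 in⁴
Effective length L_e = K·L = 1 × 269 = 269.0 in
P_cr = π²EI / L_e² = π² × 17000×10³ × 75.50 / 269.0² = 1.751×10^5 lb
Factor of safety n = P_cr / P = 175.06 / 143 = 1.22

n ≈ 1.22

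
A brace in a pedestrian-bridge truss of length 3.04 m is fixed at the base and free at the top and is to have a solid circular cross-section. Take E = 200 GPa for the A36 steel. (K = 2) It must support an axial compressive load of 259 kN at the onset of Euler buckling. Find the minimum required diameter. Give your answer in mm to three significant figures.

L_e = K·L = 2 × 3.04 = 6.080 m
Required I = P_cr·L_e²/(π²E) = 2.590×10^5 × 6.080² / (π² × 2.00×10^11) = 4.850×10^-6 m⁴
I_req = 4.850×10^6 mm⁴
Solid circle: I = πd⁴/64  ⇒  d = (64I/π)^(1/4) = (64×4.850×10^6/π)^(1/4) = 99.7 mm

d ≈ 99.7 mm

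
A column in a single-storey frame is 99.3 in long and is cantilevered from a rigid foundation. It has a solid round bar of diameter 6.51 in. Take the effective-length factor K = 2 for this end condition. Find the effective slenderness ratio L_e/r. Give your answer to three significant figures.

I = πd⁴/64 = π×6.51⁴/64 = 88.16 in⁴
A = 33.29 in²;  r_min = √(I/A) = √(88.16/33.29) = 1.628 in
L_e = K·L = 2 × 99.3 = 198.6 in
λ = L_e / r_min = 198.60 / 1.628 = 122

λ ≈ 122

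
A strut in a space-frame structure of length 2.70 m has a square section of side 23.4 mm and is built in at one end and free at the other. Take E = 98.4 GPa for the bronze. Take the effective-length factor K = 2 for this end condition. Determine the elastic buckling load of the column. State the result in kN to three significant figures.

P_cr ≈ 0.832 kN

I = a⁴/12 = 23.4⁴/12 = 2.499×10^4 mm⁴
I = 2.499×10^4 mm⁴ = 2.499×10^-8 m⁴
Effective length L_e = K·L = 2 × 2.70 = 5.400 m
P_cr = π²EI / L_e² = π² × 98.4×10⁹ × 2.499×10^-8 / 5.400² = 832.1 N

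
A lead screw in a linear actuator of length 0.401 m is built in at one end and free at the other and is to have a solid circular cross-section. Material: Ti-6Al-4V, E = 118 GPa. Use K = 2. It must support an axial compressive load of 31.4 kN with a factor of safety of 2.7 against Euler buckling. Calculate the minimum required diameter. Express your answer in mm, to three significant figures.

Required P_cr = n·P = 2.7 × 31.4 = 84.78 kN
L_e = K·L = 2 × 0.401 = 0.8020 m
Required I = P_cr·L_e²/(π²E) = 8.478×10^4 × 0.8020² / (π² × 1.18×10^11) = 4.682×10^-8 m⁴
I_req = 4.682×10^4 mm⁴
Solid circle: I = πd⁴/64  ⇒  d = (64I/π)^(1/4) = (64×4.682×10^4/π)^(1/4) = 31.3 mm

d ≈ 31.3 mm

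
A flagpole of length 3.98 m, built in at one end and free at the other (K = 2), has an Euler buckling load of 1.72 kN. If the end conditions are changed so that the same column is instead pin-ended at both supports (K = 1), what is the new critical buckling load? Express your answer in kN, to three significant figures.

P_cr ∝ 1/K², so P_cr,new = P_cr,old × (K_old/K_new)² = 1.72 × (2/1)²
= 1.72 × 4.000 = 6.88 kN

P_cr ≈ 6.88 kN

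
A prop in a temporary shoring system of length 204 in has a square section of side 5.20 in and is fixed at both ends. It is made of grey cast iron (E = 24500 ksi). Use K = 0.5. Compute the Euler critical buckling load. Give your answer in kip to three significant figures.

P_cr ≈ 1420 kip

I = a⁴/12 = 5.20⁴/12 = 60.93 in⁴
Effective length L_e = K·L = 0.5 × 204 = 102.0 in
P_cr = π²EI / L_e² = π² × 24500×10³ × 60.93 / 102.0² = 1.416×10^6 lb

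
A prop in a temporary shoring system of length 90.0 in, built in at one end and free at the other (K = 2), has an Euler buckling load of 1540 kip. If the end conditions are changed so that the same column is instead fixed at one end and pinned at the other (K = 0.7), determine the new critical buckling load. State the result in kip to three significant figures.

P_cr ∝ 1/K², so P_cr,new = P_cr,old × (K_old/K_new)² = 1540 × (2/0.7)²
= 1540 × 8.163 = 12600 kip

P_cr ≈ 12600 kip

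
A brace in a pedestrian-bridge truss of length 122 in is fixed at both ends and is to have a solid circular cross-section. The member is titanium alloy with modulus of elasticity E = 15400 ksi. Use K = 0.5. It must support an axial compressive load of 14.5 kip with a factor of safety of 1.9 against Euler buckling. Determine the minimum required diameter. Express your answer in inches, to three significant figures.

Required P_cr = n·P = 1.9 × 14.5 = 27.55 kip
L_e = K·L = 0.5 × 122 = 61.00 in
Required I = P_cr·L_e²/(π²E) = 2.755×10^4 × 61.00² / (π² × 1.54×10^7) = 0.6745 in⁴
Solid circle: I = πd⁴/64  ⇒  d = (64I/π)^(1/4) = (64×0.6745/π)^(1/4) = 1.93 in

d ≈ 1.93 in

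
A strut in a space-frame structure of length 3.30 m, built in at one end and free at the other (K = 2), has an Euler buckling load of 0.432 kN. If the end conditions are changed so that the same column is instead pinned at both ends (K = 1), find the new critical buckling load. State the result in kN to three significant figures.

P_cr ∝ 1/K², so P_cr,new = P_cr,old × (K_old/K_new)² = 0.432 × (2/1)²
= 0.432 × 4.000 = 1.73 kN

P_cr ≈ 1.73 kN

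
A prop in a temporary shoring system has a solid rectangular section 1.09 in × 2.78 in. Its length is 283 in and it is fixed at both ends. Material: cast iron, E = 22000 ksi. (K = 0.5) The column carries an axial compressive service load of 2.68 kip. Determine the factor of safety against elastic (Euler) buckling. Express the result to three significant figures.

Buckling occurs about the weak axis: I_min = h·b³/12 with b = 1.09 in (the shorter side).
I_min = 2.78×1.09³/12 = 0.3000 in⁴
Effective length L_e = K·L = 0.5 × 283 = 141.5 in
P_cr = π²EI / L_e² = π² × 22000×10³ × 0.3000 / 141.5² = 3.254×10^3 lb
Factor of safety n = P_cr / P = 3.2535 / 2.68 = 1.21

n ≈ 1.21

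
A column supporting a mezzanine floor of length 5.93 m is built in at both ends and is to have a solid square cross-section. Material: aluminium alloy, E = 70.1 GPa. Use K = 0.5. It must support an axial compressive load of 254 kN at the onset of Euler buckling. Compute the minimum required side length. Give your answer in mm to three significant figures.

L_e = K·L = 0.5 × 5.93 = 2.965 m
Required I = P_cr·L_e²/(π²E) = 2.540×10^5 × 2.965² / (π² × 7.01×10^10) = 3.227×10^-6 m⁴
I_req = 3.227×10^6 mm⁴
Solid square: I = a⁴/12  ⇒  a = (12I)^(1/4) = (12×3.227×10^6)^(1/4) = 78.9 mm

a ≈ 78.9 mm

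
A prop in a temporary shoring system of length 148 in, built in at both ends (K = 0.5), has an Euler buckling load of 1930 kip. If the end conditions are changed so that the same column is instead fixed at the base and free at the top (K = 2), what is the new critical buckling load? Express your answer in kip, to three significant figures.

P_cr ∝ 1/K², so P_cr,new = P_cr,old × (K_old/K_new)² = 1930 × (0.5/2)²
= 1930 × 0.06250 = 121 kip

P_cr ≈ 121 kip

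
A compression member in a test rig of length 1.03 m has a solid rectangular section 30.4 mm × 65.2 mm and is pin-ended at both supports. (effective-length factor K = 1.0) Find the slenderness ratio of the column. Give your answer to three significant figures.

λ ≈ 117

Buckling occurs about the weak axis: I_min = h·b³/12 with b = 30.4 mm (the shorter side).
I_min = 65.2×30.4³/12 = 1.526×10^5 mm⁴
A = 1.982×10^3 mm²;  r_min = √(I/A) = √(1.526×10^5/1.982×10^3) = 8.776 mm
L_e = K·L = 1 × 1.03 m = 1.030 m = 1030.0 mm
λ = L_e / r_min = 1030.0 / 8.776 = 117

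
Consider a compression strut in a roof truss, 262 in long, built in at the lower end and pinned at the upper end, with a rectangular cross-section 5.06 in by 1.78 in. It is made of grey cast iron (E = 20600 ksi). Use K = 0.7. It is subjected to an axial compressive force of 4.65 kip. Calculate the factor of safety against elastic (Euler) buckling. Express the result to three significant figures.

Buckling occurs about the weak axis: I_min = h·b³/12 with b = 1.78 in (the shorter side).
I_min = 5.06×1.78³/12 = 2.378 in⁴
Effective length L_e = K·L = 0.7 × 262 = 183.4 in
P_cr = π²EI / L_e² = π² × 20600×10³ × 2.378 / 183.4² = 1.437×10^4 lb
Factor of safety n = P_cr / P = 14.375 / 4.65 = 3.09

n ≈ 3.09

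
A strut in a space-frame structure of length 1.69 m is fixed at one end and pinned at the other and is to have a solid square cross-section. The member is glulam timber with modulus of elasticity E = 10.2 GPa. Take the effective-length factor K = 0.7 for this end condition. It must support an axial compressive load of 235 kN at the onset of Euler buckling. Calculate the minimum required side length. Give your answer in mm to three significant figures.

L_e = K·L = 0.7 × 1.69 = 1.183 m
Required I = P_cr·L_e²/(π²E) = 2.350×10^5 × 1.183² / (π² × 1.02×10^10) = 3.267×10^-6 m⁴
I_req = 3.267×10^6 mm⁴
Solid square: I = a⁴/12  ⇒  a = (12I)^(1/4) = (12×3.267×10^6)^(1/4) = 79.1 mm

a ≈ 79.1 mm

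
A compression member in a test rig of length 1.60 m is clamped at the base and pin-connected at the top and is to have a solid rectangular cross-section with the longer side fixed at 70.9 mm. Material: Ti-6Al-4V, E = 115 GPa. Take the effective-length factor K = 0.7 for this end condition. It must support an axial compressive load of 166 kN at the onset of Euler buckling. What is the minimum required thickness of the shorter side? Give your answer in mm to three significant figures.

b ≈ 31.4 mm

L_e = K·L = 0.7 × 1.60 = 1.120 m
Required I = P_cr·L_e²/(π²E) = 1.660×10^5 × 1.120² / (π² × 1.15×10^11) = 1.835×10^-7 m⁴
I_req = 1.835×10^5 mm⁴
Rectangle, weak axis: I_min = h·b³/12 with h = 70.9 mm fixed  ⇒  b = (12I/h)^(1/3) = 31.4 mm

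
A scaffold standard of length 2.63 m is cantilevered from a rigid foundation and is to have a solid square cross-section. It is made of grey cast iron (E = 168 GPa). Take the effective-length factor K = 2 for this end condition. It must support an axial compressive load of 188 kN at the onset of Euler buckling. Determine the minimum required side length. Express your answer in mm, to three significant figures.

L_e = K·L = 2 × 2.63 = 5.260 m
Required I = P_cr·L_e²/(π²E) = 1.880×10^5 × 5.260² / (π² × 1.68×10^11) = 3.137×10^-6 m⁴
I_req = 3.137×10^6 mm⁴
Solid square: I = a⁴/12  ⇒  a = (12I)^(1/4) = (12×3.137×10^6)^(1/4) = 78.3 mm

a ≈ 78.3 mm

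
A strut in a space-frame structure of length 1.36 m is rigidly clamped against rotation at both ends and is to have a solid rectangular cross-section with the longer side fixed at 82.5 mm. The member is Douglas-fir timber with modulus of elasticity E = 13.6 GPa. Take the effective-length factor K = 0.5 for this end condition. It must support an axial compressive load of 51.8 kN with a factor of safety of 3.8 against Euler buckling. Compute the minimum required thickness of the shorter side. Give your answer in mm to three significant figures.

b ≈ 46.2 mm

Required P_cr = n·P = 3.8 × 51.8 = 196.8 kN
L_e = K·L = 0.5 × 1.36 = 0.6800 m
Required I = P_cr·L_e²/(π²E) = 1.968×10^5 × 0.6800² / (π² × 1.36×10^10) = 6.781×10^-7 m⁴
I_req = 6.781×10^5 mm⁴
Rectangle, weak axis: I_min = h·b³/12 with h = 82.5 mm fixed  ⇒  b = (12I/h)^(1/3) = 46.2 mm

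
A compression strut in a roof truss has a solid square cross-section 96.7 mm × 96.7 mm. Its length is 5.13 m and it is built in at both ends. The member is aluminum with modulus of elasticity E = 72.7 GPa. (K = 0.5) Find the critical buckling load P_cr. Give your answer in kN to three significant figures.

I = a⁴/12 = 96.7⁴/12 = 7.287×10^6 mm⁴
I = 7.287×10^6 mm⁴ = 7.287×10^-6 m⁴
Effective length L_e = K·L = 0.5 × 5.13 = 2.565 m
P_cr = π²EI / L_e² = π² × 72.7×10⁹ × 7.287×10^-6 / 2.565² = 7.947×10^5 N

P_cr ≈ 795 kN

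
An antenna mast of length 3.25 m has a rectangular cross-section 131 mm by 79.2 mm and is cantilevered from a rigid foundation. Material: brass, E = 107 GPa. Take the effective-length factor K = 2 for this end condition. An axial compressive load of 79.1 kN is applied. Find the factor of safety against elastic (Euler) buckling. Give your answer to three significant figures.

n ≈ 1.71

Buckling occurs about the weak axis: I_min = h·b³/12 with b = 79.2 mm (the shorter side).
I_min = 131×79.2³/12 = 5.423×10^6 mm⁴
I = 5.423×10^6 mm⁴ = 5.423×10^-6 m⁴
Effective length L_e = K·L = 2 × 3.25 = 6.500 m
P_cr = π²EI / L_e² = π² × 107×10⁹ × 5.423×10^-6 / 6.500² = 1.356×10^5 N
Factor of safety n = P_cr / P = 135.56 / 79.1 = 1.71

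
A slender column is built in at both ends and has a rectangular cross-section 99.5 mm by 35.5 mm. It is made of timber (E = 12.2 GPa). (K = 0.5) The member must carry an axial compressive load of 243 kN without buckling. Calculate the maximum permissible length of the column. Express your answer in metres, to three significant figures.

Buckling occurs about the weak axis: I_min = h·b³/12 with b = 35.5 mm (the shorter side).
I_min = 99.5×35.5³/12 = 3.710×10^5 mm⁴
I = 3.710×10^-7 m⁴
At the buckling limit P_cr = P = 2.430×10^5 N
From P_cr = π²EI/(K·L)²:  L = (1/K)·√(π²EI/P_cr) = (1/0.5)·√(π²×1.22×10^10×3.710×10^-7/2.430×10^5)
L = 0.857 m

L_max ≈ 0.857 m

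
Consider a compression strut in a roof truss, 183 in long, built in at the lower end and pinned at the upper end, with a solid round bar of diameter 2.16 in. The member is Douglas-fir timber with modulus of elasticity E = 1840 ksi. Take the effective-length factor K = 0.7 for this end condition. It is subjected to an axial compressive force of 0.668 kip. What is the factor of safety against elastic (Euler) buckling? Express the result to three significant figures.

I = πd⁴/64 = π×2.16⁴/64 = 1.069 in⁴
Effective length L_e = K·L = 0.7 × 183 = 128.1 in
P_cr = π²EI / L_e² = π² × 1840×10³ × 1.069 / 128.1² = 1.183×10^3 lb
Factor of safety n = P_cr / P = 1.1825 / 0.668 = 1.77

n ≈ 1.77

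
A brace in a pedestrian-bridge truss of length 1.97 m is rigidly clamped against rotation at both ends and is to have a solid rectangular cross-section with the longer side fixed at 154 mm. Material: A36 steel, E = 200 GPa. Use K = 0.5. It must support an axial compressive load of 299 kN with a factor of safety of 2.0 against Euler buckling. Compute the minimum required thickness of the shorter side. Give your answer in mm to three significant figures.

Required P_cr = n·P = 2.0 × 299 = 598.0 kN
L_e = K·L = 0.5 × 1.97 = 0.9850 m
Required I = P_cr·L_e²/(π²E) = 5.980×10^5 × 0.9850² / (π² × 2.00×10^11) = 2.939×10^-7 m⁴
I_req = 2.939×10^5 mm⁴
Rectangle, weak axis: I_min = h·b³/12 with h = 154 mm fixed  ⇒  b = (12I/h)^(1/3) = 28.4 mm

b ≈ 28.4 mm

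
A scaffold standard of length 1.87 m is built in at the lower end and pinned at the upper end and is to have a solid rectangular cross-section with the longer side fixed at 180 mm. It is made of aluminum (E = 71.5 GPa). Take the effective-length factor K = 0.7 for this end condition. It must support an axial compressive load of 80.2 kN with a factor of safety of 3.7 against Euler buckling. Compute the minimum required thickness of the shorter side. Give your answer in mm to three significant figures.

Required P_cr = n·P = 3.7 × 80.2 = 296.7 kN
L_e = K·L = 0.7 × 1.87 = 1.309 m
Required I = P_cr·L_e²/(π²E) = 2.967×10^5 × 1.309² / (π² × 7.15×10^10) = 7.205×10^-7 m⁴
I_req = 7.205×10^5 mm⁴
Rectangle, weak axis: I_min = h·b³/12 with h = 180 mm fixed  ⇒  b = (12I/h)^(1/3) = 36.4 mm

b ≈ 36.4 mm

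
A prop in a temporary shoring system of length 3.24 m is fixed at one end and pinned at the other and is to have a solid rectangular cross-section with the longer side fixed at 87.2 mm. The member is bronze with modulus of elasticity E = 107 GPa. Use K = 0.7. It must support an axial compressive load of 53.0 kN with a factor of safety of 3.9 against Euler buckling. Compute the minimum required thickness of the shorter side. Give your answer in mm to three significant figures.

Required P_cr = n·P = 3.9 × 53.0 = 206.7 kN
L_e = K·L = 0.7 × 3.24 = 2.268 m
Required I = P_cr·L_e²/(π²E) = 2.067×10^5 × 2.268² / (π² × 1.07×10^11) = 1.007×10^-6 m⁴
I_req = 1.007×10^6 mm⁴
Rectangle, weak axis: I_min = h·b³/12 with h = 87.2 mm fixed  ⇒  b = (12I/h)^(1/3) = 51.7 mm

b ≈ 51.7 mm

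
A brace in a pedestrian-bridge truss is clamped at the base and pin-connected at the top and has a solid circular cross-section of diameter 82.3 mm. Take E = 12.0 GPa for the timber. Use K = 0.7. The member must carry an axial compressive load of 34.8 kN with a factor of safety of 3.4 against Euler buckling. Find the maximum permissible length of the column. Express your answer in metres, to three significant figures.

I = πd⁴/64 = π×82.3⁴/64 = 2.252×10^6 mm⁴
I = 2.252×10^-6 m⁴
Required critical load P_cr = n·P = 3.4 × 34.8 = 118.3 kN = 1.183×10^5 N
From P_cr = π²EI/(K·L)²:  L = (1/K)·√(π²EI/P_cr) = (1/0.7)·√(π²×1.20×10^10×2.252×10^-6/1.183×10^5)
L = 2.14 m

L_max ≈ 2.14 m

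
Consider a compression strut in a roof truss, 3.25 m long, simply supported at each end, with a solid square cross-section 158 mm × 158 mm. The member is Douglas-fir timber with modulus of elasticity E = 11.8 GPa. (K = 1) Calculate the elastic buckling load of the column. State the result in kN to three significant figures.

I = a⁴/12 = 158⁴/12 = 5.193×10^7 mm⁴
I = 5.193×10^7 mm⁴ = 5.193×10^-5 m⁴
Effective length L_e = K·L = 1 × 3.25 = 3.250 m
P_cr = π²EI / L_e² = π² × 11.8×10⁹ × 5.193×10^-5 / 3.250² = 5.726×10^5 N

P_cr ≈ 573 kN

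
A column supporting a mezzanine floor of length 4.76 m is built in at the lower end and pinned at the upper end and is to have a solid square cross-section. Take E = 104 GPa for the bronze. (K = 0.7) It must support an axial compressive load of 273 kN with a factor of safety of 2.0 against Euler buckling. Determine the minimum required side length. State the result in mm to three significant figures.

Required P_cr = n·P = 2.0 × 273 = 546.0 kN
L_e = K·L = 0.7 × 4.76 = 3.332 m
Required I = P_cr·L_e²/(π²E) = 5.460×10^5 × 3.332² / (π² × 1.04×10^11) = 5.906×10^-6 m⁴
I_req = 5.906×10^6 mm⁴
Solid square: I = a⁴/12  ⇒  a = (12I)^(1/4) = (12×5.906×10^6)^(1/4) = 91.8 mm

a ≈ 91.8 mm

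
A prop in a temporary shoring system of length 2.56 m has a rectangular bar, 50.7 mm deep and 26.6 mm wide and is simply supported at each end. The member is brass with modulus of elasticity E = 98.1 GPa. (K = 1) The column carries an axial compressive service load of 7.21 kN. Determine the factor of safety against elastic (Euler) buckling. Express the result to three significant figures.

n ≈ 1.63

Buckling occurs about the weak axis: I_min = h·b³/12 with b = 26.6 mm (the shorter side).
I_min = 50.7×26.6³/12 = 7.952×10^4 mm⁴
I = 7.952×10^4 mm⁴ = 7.952×10^-8 m⁴
Effective length L_e = K·L = 1 × 2.56 = 2.560 m
P_cr = π²EI / L_e² = π² × 98.1×10⁹ × 7.952×10^-8 / 2.560² = 1.175×10^4 N
Factor of safety n = P_cr / P = 11.748 / 7.21 = 1.63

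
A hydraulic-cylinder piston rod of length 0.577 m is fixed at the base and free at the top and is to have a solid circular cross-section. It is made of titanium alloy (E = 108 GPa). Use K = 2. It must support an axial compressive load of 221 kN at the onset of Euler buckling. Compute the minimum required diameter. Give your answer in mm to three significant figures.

L_e = K·L = 2 × 0.577 = 1.154 m
Required I = P_cr·L_e²/(π²E) = 2.210×10^5 × 1.154² / (π² × 1.08×10^11) = 2.761×10^-7 m⁴
I_req = 2.761×10^5 mm⁴
Solid circle: I = πd⁴/64  ⇒  d = (64I/π)^(1/4) = (64×2.761×10^5/π)^(1/4) = 48.7 mm

d ≈ 48.7 mm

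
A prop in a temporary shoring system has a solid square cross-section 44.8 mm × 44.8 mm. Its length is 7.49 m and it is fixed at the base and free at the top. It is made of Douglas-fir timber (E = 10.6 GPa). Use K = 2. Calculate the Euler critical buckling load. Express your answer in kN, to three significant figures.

P_cr ≈ 0.156 kN

I = a⁴/12 = 44.8⁴/12 = 3.357×10^5 mm⁴
I = 3.357×10^5 mm⁴ = 3.357×10^-7 m⁴
Effective length L_e = K·L = 2 × 7.49 = 14.98 m
P_cr = π²EI / L_e² = π² × 10.6×10⁹ × 3.357×10^-7 / 14.98² = 156.5 N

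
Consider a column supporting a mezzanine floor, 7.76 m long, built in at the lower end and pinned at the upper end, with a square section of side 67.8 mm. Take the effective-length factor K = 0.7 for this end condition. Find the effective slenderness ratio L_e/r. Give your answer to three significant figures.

I = a⁴/12 = 67.8⁴/12 = 1.761×10^6 mm⁴
A = 4.597×10^3 mm²;  r_min = √(I/A) = √(1.761×10^6/4.597×10^3) = 19.57 mm
L_e = K·L = 0.7 × 7.76 m = 5.432 m = 5432.0 mm
λ = L_e / r_min = 5432.0 / 19.57 = 278

λ ≈ 278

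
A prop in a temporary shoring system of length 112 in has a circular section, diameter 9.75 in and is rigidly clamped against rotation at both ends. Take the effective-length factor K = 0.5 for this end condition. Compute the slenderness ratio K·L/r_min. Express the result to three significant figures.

λ ≈ 23.0

For a solid circle r = d/4 = 9.75/4 = 2.438 in
L_e = K·L = 0.5 × 112 = 56.00 in
λ = L_e / r_min = 56.000 / 2.438 = 23.0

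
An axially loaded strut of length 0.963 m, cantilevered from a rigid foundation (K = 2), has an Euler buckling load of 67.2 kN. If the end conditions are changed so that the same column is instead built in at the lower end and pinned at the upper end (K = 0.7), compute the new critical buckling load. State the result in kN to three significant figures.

P_cr ∝ 1/K², so P_cr,new = P_cr,old × (K_old/K_new)² = 67.2 × (2/0.7)²
= 67.2 × 8.163 = 549 kN

P_cr ≈ 549 kN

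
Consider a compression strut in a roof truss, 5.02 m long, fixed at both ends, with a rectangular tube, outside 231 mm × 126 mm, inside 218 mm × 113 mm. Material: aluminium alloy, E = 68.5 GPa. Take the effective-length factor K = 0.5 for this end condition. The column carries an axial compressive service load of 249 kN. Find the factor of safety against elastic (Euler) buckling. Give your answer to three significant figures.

Weak-axis I_min = (h_o·b_o³ − h_i·b_i³)/12 with b_o = 126, b_i = 113.0 mm (shorter outer/inner sides).
I_min = (231×126³ − 218.0×113.0³)/12 = 1.229×10^7 mm⁴
I = 1.229×10^7 mm⁴ = 1.229×10^-5 m⁴
Effective length L_e = K·L = 0.5 × 5.02 = 2.510 m
P_cr = π²EI / L_e² = π² × 68.5×10⁹ × 1.229×10^-5 / 2.510² = 1.319×10^6 N
Factor of safety n = P_cr / P = 1319.3 / 249 = 5.30

n ≈ 5.30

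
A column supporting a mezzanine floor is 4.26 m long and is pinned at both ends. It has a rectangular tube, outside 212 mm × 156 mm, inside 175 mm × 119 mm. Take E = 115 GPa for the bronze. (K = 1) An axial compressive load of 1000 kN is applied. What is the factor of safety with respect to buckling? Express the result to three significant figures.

n ≈ 2.66

Weak-axis I_min = (h_o·b_o³ − h_i·b_i³)/12 with b_o = 156, b_i = 119.0 mm (shorter outer/inner sides).
I_min = (212×156³ − 175.0×119.0³)/12 = 4.249×10^7 mm⁴
I = 4.249×10^7 mm⁴ = 4.249×10^-5 m⁴
Effective length L_e = K·L = 1 × 4.26 = 4.260 m
P_cr = π²EI / L_e² = π² × 115×10⁹ × 4.249×10^-5 / 4.260² = 2.658×10^6 N
Factor of safety n = P_cr / P = 2657.7 / 1000 = 2.66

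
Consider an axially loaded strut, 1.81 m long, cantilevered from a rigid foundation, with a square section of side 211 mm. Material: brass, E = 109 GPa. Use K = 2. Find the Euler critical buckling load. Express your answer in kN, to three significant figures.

P_cr ≈ 13600 kN

I = a⁴/12 = 211⁴/12 = 1.652×10^8 mm⁴
I = 1.652×10^8 mm⁴ = 1.652×10^-4 m⁴
Effective length L_e = K·L = 2 × 1.81 = 3.620 m
P_cr = π²EI / L_e² = π² × 109×10⁹ × 1.652×10^-4 / 3.620² = 1.356×10^7 N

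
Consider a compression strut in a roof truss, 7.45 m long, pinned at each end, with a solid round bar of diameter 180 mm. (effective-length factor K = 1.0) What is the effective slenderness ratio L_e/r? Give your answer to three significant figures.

For a solid circle r = d/4 = 180/4 = 45.00 mm
L_e = K·L = 1 × 7.45 m = 7.450 m = 7450.0 mm
λ = L_e / r_min = 7450.0 / 45.00 = 166

λ ≈ 166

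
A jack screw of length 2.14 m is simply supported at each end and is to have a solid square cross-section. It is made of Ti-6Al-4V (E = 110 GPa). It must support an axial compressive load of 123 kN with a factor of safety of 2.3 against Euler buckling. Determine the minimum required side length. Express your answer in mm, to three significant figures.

Required P_cr = n·P = 2.3 × 123 = 282.9 kN
L_e = K·L = 1 × 2.14 = 2.140 m
Required I = P_cr·L_e²/(π²E) = 2.829×10^5 × 2.140² / (π² × 1.10×10^11) = 1.193×10^-6 m⁴
I_req = 1.193×10^6 mm⁴
Solid square: I = a⁴/12  ⇒  a = (12I)^(1/4) = (12×1.193×10^6)^(1/4) = 61.5 mm

a ≈ 61.5 mm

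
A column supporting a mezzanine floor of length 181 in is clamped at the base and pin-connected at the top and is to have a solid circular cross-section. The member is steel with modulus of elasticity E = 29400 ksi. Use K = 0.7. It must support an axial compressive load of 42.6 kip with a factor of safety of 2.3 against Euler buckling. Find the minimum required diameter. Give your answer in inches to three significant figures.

Required P_cr = n·P = 2.3 × 42.6 = 97.98 kip
L_e = K·L = 0.7 × 181 = 126.7 in
Required I = P_cr·L_e²/(π²E) = 9.798×10^4 × 126.7² / (π² × 2.94×10^7) = 5.421 in⁴
Solid circle: I = πd⁴/64  ⇒  d = (64I/π)^(1/4) = (64×5.421/π)^(1/4) = 3.24 in

d ≈ 3.24 in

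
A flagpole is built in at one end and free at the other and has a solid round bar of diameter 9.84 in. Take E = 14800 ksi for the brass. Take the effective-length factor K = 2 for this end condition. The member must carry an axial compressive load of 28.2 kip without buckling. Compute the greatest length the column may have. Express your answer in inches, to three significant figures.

L_max ≈ 772 in

I = πd⁴/64 = π×9.84⁴/64 = 460.2 in⁴
At the buckling limit P_cr = P = 2.820×10^4 lb
From P_cr = π²EI/(K·L)²:  L = (1/K)·√(π²EI/P_cr) = (1/2)·√(π²×1.48×10^7×460.2/2.820×10^4)
L = 772 in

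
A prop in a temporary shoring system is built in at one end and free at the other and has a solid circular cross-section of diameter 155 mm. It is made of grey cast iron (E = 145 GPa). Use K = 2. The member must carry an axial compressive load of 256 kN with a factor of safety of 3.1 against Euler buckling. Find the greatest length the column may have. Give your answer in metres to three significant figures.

L_max ≈ 3.57 m

I = πd⁴/64 = π×155⁴/64 = 2.833×10^7 mm⁴
I = 2.833×10^-5 m⁴
Required critical load P_cr = n·P = 3.1 × 256 = 793.6 kN = 7.936×10^5 N
From P_cr = π²EI/(K·L)²:  L = (1/K)·√(π²EI/P_cr) = (1/2)·√(π²×1.45×10^11×2.833×10^-5/7.936×10^5)
L = 3.57 m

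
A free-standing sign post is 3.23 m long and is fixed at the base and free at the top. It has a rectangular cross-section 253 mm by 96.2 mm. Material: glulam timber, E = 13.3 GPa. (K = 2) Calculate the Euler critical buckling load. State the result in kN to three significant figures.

P_cr ≈ 59.0 kN

Buckling occurs about the weak axis: I_min = h·b³/12 with b = 96.2 mm (the shorter side).
I_min = 253×96.2³/12 = 1.877×10^7 mm⁴
I = 1.877×10^7 mm⁴ = 1.877×10^-5 m⁴
Effective length L_e = K·L = 2 × 3.23 = 6.460 m
P_cr = π²EI / L_e² = π² × 13.3×10⁹ × 1.877×10^-5 / 6.460² = 5.904×10^4 N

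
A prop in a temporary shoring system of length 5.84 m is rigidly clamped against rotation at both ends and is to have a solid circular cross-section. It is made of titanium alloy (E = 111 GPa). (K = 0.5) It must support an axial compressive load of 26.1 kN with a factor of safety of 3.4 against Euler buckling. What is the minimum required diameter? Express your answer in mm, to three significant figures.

Required P_cr = n·P = 3.4 × 26.1 = 88.74 kN
L_e = K·L = 0.5 × 5.84 = 2.920 m
Required I = P_cr·L_e²/(π²E) = 8.874×10^4 × 2.920² / (π² × 1.11×10^11) = 6.907×10^-7 m⁴
I_req = 6.907×10^5 mm⁴
Solid circle: I = πd⁴/64  ⇒  d = (64I/π)^(1/4) = (64×6.907×10^5/π)^(1/4) = 61.2 mm

d ≈ 61.2 mm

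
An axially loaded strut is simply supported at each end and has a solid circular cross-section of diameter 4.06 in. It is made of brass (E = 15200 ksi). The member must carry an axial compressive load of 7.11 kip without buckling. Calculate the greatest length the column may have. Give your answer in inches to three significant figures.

I = πd⁴/64 = π×4.06⁴/64 = 13.34 in⁴
At the buckling limit P_cr = P = 7.110×10^3 lb
From P_cr = π²EI/(K·L)²:  L = (1/K)·√(π²EI/P_cr) = (1/1)·√(π²×1.52×10^7×13.34/7.110×10^3)
L = 530 in

L_max ≈ 530 in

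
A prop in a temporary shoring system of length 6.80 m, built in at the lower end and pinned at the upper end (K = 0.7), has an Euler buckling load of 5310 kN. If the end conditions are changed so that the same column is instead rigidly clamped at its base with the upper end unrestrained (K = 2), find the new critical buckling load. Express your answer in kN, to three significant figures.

P_cr ≈ 650 kN

P_cr ∝ 1/K², so P_cr,new = P_cr,old × (K_old/K_new)² = 5310 × (0.7/2)²
= 5310 × 0.1225 = 650 kN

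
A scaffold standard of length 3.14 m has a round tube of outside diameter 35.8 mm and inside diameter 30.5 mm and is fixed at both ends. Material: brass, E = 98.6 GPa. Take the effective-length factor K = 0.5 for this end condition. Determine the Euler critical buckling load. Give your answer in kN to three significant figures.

P_cr ≈ 15.1 kN

d_o = 35.8 mm, d_i = 30.5 mm
I = π(d_o⁴ − d_i⁴)/64 = π(35.8⁴ − 30.50⁴)/64 = 3.815×10^4 mm⁴
I = 3.815×10^4 mm⁴ = 3.815×10^-8 m⁴
Effective length L_e = K·L = 0.5 × 3.14 = 1.570 m
P_cr = π²EI / L_e² = π² × 98.6×10⁹ × 3.815×10^-8 / 1.570² = 1.506×10^4 N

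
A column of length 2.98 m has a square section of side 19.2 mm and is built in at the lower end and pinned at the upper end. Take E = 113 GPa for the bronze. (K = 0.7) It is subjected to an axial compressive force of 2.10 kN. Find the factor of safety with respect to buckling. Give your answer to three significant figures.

n ≈ 1.38

I = a⁴/12 = 19.2⁴/12 = 1.132×10^4 mm⁴
I = 1.132×10^4 mm⁴ = 1.132×10^-8 m⁴
Effective length L_e = K·L = 0.7 × 2.98 = 2.086 m
P_cr = π²EI / L_e² = π² × 113×10⁹ × 1.132×10^-8 / 2.086² = 2.903×10^3 N
Factor of safety n = P_cr / P = 2.9025 / 2.10 = 1.38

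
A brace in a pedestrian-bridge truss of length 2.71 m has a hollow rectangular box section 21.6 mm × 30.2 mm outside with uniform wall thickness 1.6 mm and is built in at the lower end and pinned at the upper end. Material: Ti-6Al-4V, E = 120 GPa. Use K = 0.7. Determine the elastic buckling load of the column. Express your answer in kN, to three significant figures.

P_cr ≈ 3.73 kN

Inner dimensions: h_i = 30.2 − 2×1.6 = 27.00 mm, b_i = 21.6 − 2×1.6 = 18.40 mm
Weak-axis I_min = (h_o·b_o³ − h_i·b_i³)/12 with b_o = 21.6, b_i = 18.40 mm (shorter outer/inner sides).
I_min = (30.2×21.6³ − 27.00×18.40³)/12 = 1.135×10^4 mm⁴
I = 1.135×10^4 mm⁴ = 1.135×10^-8 m⁴
Effective length L_e = K·L = 0.7 × 2.71 = 1.897 m
P_cr = π²EI / L_e² = π² × 120×10⁹ × 1.135×10^-8 / 1.897² = 3.734×10^3 N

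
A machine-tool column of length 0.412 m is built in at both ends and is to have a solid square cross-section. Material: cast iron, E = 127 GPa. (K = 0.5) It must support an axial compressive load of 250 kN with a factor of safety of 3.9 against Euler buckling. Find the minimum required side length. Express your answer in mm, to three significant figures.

Required P_cr = n·P = 3.9 × 250 = 975.0 kN
L_e = K·L = 0.5 × 0.412 = 0.2060 m
Required I = P_cr·L_e²/(π²E) = 9.750×10^5 × 0.2060² / (π² × 1.27×10^11) = 3.301×10^-8 m⁴
I_req = 3.301×10^4 mm⁴
Solid square: I = a⁴/12  ⇒  a = (12I)^(1/4) = (12×3.301×10^4)^(1/4) = 25.1 mm

a ≈ 25.1 mm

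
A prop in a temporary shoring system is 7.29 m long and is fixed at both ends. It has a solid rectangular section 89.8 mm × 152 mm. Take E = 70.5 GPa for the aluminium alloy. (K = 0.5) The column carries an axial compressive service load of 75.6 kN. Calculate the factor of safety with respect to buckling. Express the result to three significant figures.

Buckling occurs about the weak axis: I_min = h·b³/12 with b = 89.8 mm (the shorter side).
I_min = 152×89.8³/12 = 9.173×10^6 mm⁴
I = 9.173×10^6 mm⁴ = 9.173×10^-6 m⁴
Effective length L_e = K·L = 0.5 × 7.29 = 3.645 m
P_cr = π²EI / L_e² = π² × 70.5×10⁹ × 9.173×10^-6 / 3.645² = 4.804×10^5 N
Factor of safety n = P_cr / P = 480.38 / 75.6 = 6.35

n ≈ 6.35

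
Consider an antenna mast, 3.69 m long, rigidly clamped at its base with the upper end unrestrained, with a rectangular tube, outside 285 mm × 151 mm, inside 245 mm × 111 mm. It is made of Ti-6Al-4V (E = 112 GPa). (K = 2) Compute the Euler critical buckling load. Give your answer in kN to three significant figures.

Weak-axis I_min = (h_o·b_o³ − h_i·b_i³)/12 with b_o = 151, b_i = 111.0 mm (shorter outer/inner sides).
I_min = (285×151³ − 245.0×111.0³)/12 = 5.385×10^7 mm⁴
I = 5.385×10^7 mm⁴ = 5.385×10^-5 m⁴
Effective length L_e = K·L = 2 × 3.69 = 7.380 m
P_cr = π²EI / L_e² = π² × 112×10⁹ × 5.385×10^-5 / 7.380² = 1.093×10^6 N

P_cr ≈ 1090 kN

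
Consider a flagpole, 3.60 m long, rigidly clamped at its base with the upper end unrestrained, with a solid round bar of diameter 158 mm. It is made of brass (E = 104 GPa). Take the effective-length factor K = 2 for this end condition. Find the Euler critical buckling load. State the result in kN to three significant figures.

I = πd⁴/64 = π×158⁴/64 = 3.059×10^7 mm⁴
I = 3.059×10^7 mm⁴ = 3.059×10^-5 m⁴
Effective length L_e = K·L = 2 × 3.60 = 7.200 m
P_cr = π²EI / L_e² = π² × 104×10⁹ × 3.059×10^-5 / 7.200² = 6.057×10^5 N

P_cr ≈ 606 kN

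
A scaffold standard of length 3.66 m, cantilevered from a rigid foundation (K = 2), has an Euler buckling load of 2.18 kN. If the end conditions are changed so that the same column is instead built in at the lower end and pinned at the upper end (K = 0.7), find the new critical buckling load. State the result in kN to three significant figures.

P_cr ≈ 17.8 kN

P_cr ∝ 1/K², so P_cr,new = P_cr,old × (K_old/K_new)² = 2.18 × (2/0.7)²
= 2.18 × 8.163 = 17.8 kN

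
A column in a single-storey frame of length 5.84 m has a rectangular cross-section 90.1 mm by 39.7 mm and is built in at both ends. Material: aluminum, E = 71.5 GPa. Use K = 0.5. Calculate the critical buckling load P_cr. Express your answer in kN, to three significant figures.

P_cr ≈ 38.9 kN

Buckling occurs about the weak axis: I_min = h·b³/12 with b = 39.7 mm (the shorter side).
I_min = 90.1×39.7³/12 = 4.698×10^5 mm⁴
I = 4.698×10^5 mm⁴ = 4.698×10^-7 m⁴
Effective length L_e = K·L = 0.5 × 5.84 = 2.920 m
P_cr = π²EI / L_e² = π² × 71.5×10⁹ × 4.698×10^-7 / 2.920² = 3.888×10^4 N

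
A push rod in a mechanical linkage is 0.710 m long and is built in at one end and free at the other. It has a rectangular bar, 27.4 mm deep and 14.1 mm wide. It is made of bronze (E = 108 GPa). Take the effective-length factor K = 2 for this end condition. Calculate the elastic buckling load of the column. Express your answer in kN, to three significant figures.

Buckling occurs about the weak axis: I_min = h·b³/12 with b = 14.1 mm (the shorter side).
I_min = 27.4×14.1³/12 = 6.401×10^3 mm⁴
I = 6.401×10^3 mm⁴ = 6.401×10^-9 m⁴
Effective length L_e = K·L = 2 × 0.710 = 1.420 m
P_cr = π²EI / L_e² = π² × 108×10⁹ × 6.401×10^-9 / 1.420² = 3.384×10^3 N

P_cr ≈ 3.38 kN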